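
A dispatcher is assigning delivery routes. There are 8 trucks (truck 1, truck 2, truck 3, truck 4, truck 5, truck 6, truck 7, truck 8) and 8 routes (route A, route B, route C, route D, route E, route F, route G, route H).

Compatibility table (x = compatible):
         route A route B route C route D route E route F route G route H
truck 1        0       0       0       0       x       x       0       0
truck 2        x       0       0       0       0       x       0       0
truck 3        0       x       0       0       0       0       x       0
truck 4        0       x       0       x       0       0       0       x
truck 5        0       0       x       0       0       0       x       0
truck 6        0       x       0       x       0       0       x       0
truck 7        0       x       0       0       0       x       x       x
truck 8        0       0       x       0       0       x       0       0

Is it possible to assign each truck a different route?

For example, pair truck 1-route E, truck 2-route A, truck 3-route G, truck 4-route H, truck 5-route C, truck 6-route D, truck 7-route B, truck 8-route F.
Every truck is matched, so this is a perfect matching.

Yes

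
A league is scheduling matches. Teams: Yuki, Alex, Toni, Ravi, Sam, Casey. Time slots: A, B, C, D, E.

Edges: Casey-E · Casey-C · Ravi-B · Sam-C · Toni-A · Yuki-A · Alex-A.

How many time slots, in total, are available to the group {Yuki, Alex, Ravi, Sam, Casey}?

4

The union of neighbours of {Yuki, Alex, Ravi, Sam, Casey} is {A, B, C, E}, which has 4 elements.
Since |N(S)| = 4 < |S| = 5, Hall's condition fails for this subset.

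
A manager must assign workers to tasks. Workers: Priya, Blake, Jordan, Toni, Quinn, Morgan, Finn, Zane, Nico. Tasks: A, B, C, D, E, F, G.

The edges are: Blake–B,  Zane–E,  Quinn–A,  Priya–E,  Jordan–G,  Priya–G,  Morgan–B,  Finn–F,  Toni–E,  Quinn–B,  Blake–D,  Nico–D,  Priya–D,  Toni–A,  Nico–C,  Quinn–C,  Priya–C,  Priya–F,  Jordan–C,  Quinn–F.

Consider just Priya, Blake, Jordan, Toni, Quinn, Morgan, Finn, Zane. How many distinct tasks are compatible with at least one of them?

7

The union of neighbours of {Priya, Blake, Jordan, Toni, Quinn, Morgan, Finn, Zane} is {A, B, C, D, E, F, G}, which has 7 elements.
Since |N(S)| = 7 < |S| = 8, Hall's condition fails for this subset.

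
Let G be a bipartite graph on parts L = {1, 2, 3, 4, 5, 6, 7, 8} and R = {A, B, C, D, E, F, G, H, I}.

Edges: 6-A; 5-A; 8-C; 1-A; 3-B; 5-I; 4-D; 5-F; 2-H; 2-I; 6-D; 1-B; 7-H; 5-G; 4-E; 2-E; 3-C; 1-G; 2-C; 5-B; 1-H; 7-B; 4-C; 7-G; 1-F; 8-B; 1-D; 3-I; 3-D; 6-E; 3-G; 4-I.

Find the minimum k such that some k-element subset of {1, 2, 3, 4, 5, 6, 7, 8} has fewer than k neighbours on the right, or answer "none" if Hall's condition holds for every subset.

A matching saturating every left vertex exists, for instance 1→H, 2→C, 3→D, 4→I, 5→A, 6→E, 7→G, 8→B.
By Hall's marriage theorem, this means |N(S)| ≥ |S| for every subset S, so no violating subset exists.

none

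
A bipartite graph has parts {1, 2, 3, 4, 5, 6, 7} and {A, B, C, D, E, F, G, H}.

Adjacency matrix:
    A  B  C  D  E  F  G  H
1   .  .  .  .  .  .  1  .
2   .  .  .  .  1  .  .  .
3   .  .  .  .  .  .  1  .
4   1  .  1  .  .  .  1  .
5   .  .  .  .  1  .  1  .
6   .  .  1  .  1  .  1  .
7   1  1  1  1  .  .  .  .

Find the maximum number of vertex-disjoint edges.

5

For example, pair 1→G, 2→E, 4→A, 6→C, 7→B.
The set {1, 2, 3, 5} has only 2 neighbours ({E, G}), so by Hall's theorem at most 5 of the 7 left vertices can be matched.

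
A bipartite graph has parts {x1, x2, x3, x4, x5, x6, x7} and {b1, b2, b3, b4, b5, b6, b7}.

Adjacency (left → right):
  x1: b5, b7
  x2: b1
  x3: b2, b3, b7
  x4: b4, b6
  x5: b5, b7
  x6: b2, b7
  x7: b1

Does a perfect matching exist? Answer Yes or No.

The set {x2, x7} has only 1 neighbour ({b1}), so by Hall's theorem at most 6 of the 7 left vertices can be matched.
Hence no matching covers every left vertex.

No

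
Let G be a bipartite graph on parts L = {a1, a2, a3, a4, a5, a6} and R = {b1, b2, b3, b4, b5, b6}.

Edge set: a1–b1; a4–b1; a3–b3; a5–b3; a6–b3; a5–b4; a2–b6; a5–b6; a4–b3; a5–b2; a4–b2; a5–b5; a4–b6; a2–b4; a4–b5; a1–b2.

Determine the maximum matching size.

For example, pair a1→b2, a2→b6, a3→b3, a4→b1, a5→b5.
The set {a3, a6} has only 1 neighbour ({b3}), so by Hall's theorem at most 5 of the 6 left vertices can be matched.

5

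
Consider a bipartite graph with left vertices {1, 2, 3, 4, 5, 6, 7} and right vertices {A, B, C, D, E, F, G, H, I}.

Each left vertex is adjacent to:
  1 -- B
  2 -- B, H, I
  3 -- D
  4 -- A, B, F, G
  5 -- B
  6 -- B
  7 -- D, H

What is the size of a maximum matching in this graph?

A valid assignment of size 5: 1→B, 2→I, 3→D, 4→F, 7→H.
The set {1, 5, 6} has only 1 neighbour ({B}), so by Hall's theorem at most 5 of the 7 left vertices can be matched.

5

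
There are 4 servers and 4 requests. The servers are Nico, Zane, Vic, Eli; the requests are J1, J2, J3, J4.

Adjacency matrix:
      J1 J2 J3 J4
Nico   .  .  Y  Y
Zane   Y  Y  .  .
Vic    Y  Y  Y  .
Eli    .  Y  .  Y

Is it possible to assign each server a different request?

Yes

A valid assignment of size 4: Nico–J4, Zane–J1, Vic–J3, Eli–J2.
All 4 servers are covered.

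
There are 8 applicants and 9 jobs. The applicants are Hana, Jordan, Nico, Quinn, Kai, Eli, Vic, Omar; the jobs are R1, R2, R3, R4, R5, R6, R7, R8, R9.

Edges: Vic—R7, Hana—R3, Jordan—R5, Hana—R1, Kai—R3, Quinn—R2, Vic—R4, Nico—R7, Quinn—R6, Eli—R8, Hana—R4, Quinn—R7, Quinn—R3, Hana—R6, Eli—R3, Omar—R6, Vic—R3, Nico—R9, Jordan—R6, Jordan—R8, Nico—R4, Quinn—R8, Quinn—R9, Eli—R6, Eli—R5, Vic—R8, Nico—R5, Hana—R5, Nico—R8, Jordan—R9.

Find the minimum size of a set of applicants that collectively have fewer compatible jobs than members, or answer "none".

A matching saturating every applicant exists, for instance Hana→R4, Jordan→R5, Nico→R9, Quinn→R2, Kai→R3, Eli→R8, Vic→R7, Omar→R6.
By Hall's marriage theorem, this means |N(S)| ≥ |S| for every subset S, so no violating subset exists.

none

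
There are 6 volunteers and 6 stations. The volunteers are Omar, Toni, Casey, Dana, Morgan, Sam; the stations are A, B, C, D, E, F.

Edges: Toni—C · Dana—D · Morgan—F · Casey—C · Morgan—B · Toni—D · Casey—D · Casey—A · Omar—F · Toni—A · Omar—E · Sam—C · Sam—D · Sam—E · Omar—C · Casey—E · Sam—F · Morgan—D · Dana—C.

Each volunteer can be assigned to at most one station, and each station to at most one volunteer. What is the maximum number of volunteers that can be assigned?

6

One maximum matching: Omar→F, Toni→A, Casey→D, Dana→C, Morgan→B, Sam→E.
This saturates every volunteer, so 6 is the maximum.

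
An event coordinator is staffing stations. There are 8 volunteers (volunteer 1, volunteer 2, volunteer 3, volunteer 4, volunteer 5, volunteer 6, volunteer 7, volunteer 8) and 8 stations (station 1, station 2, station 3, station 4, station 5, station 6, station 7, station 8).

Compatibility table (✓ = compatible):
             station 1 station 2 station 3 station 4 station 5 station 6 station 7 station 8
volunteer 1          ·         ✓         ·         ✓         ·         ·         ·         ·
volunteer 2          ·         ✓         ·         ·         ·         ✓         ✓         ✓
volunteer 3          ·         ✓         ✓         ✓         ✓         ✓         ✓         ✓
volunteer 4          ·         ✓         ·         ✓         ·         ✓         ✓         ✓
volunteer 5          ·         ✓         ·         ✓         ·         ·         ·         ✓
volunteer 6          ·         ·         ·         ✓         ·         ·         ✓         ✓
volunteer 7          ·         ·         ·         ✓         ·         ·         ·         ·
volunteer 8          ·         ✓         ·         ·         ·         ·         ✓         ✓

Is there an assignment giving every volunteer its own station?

The set {volunteer 1, volunteer 2, volunteer 4, volunteer 5, volunteer 6, volunteer 7, volunteer 8} has only 5 neighbours ({station 2, station 4, station 6, station 7, station 8}), so by Hall's theorem at most 6 of the 8 volunteers can be matched.
Hence no matching covers every volunteer.

No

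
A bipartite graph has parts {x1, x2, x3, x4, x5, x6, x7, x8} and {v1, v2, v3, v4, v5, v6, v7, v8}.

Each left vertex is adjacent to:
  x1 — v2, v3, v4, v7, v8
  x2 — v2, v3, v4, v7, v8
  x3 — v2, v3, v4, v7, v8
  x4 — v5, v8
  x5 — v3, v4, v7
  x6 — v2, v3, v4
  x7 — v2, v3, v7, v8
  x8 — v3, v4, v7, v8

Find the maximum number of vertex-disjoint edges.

6

One maximum matching: x1–v8, x2–v3, x3–v4, x4–v5, x5–v7, x6–v2.
The set {x1, x2, x3, x5, x6, x7, x8} has only 5 neighbours ({v2, v3, v4, v7, v8}), so by Hall's theorem at most 6 of the 8 left vertices can be matched.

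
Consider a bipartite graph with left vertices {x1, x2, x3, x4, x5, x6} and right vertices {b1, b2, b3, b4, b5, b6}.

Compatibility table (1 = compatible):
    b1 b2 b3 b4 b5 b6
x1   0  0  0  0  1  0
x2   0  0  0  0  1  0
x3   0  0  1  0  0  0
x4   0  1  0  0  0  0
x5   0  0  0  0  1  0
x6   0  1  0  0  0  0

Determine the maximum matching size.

A valid assignment of size 3: x1-b5, x3-b3, x4-b2.
The set {x1, x2, x4, x5, x6} has only 2 neighbours ({b2, b5}), so by Hall's theorem at most 3 of the 6 left vertices can be matched.

3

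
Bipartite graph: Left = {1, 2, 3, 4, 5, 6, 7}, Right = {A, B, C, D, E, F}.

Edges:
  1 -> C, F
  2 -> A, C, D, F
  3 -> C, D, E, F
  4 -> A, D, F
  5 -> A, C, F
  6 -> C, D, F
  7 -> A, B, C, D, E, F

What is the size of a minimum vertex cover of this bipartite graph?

6

A maximum matching has 6 edges (e.g. 1–C, 2–A, 3–E, 4–D, 5–F, 7–B).
By König's theorem the minimum vertex cover has the same size. One such cover is {3, 7, A, C, D, F}.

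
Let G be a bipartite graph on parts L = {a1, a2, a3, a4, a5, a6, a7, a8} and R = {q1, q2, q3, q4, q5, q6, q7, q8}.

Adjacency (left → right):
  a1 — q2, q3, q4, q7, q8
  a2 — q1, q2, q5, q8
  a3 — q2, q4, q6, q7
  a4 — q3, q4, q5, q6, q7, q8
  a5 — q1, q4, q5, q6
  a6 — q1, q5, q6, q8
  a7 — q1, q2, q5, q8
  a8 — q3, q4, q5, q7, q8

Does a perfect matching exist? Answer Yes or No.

For example, pair a1-q3, a2-q1, a3-q7, a4-q5, a5-q6, a6-q8, a7-q2, a8-q4.
All 8 left vertices are covered.

Yes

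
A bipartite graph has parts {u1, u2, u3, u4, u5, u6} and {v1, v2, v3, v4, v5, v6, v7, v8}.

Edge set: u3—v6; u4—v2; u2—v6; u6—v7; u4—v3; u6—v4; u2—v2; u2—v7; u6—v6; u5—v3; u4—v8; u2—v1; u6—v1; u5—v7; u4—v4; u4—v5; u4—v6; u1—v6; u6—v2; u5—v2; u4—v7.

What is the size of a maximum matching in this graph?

5

One maximum matching: u1→v6, u2→v1, u4→v8, u5→v7, u6→v2.
The set {u1, u3} has only 1 neighbour ({v6}), so by Hall's theorem at most 5 of the 6 left vertices can be matched.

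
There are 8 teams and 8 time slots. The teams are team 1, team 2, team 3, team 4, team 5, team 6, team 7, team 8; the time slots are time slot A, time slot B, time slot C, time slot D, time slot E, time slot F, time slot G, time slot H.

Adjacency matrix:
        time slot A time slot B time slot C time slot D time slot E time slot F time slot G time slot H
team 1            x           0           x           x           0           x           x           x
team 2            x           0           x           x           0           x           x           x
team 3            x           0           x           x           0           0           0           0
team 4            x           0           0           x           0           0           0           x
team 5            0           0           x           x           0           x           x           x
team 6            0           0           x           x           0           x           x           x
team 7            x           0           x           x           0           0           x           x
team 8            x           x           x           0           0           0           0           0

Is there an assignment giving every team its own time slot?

No

The set {team 1, team 2, team 3, team 4, team 5, team 6, team 7} has only 6 neighbours ({time slot A, time slot C, time slot D, time slot F, time slot G, time slot H}), so by Hall's theorem at most 7 of the 8 teams can be matched.
Hence no matching covers every team.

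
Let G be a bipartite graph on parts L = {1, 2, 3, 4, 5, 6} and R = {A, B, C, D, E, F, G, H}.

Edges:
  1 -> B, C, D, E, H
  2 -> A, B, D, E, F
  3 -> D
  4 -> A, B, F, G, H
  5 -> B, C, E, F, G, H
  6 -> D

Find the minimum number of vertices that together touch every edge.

5

A maximum matching has 5 edges (e.g. 1–H, 2–E, 3–D, 4–A, 5–G).
By König's theorem the minimum vertex cover has the same size. One such cover is {1, 2, 4, 5, D}.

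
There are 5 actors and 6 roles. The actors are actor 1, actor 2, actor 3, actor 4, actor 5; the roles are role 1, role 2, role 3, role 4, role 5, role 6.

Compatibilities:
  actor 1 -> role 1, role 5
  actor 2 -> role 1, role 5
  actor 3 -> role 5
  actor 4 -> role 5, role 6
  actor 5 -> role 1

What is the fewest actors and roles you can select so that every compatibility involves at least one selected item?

The 3 edges actor 1–role 1, actor 2–role 5, actor 4–role 6 form a matching, so any vertex cover needs at least 3 vertices (one per matched edge).
Conversely {actor 4, role 1, role 5} meets every edge and has exactly 3 vertices, so 3 is optimal.

3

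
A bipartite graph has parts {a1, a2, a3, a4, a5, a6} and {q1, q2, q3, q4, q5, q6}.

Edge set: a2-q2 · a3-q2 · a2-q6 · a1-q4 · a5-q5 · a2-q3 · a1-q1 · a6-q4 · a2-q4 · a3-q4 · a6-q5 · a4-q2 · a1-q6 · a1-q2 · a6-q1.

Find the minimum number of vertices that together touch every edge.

A maximum matching has 6 edges (e.g. a1–q6, a2–q3, a3–q4, a4–q2, a5–q5, a6–q1).
By König's theorem the minimum vertex cover has the same size. One such cover is {a1, a2, a3, a4, a5, a6}.

6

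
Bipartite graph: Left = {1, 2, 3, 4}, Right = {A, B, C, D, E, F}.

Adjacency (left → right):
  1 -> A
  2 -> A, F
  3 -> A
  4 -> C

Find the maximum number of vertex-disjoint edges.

A valid assignment of size 3: 1-A, 2-F, 4-C.
The set {1, 3} has only 1 neighbour ({A}), so by Hall's theorem at most 3 of the 4 left vertices can be matched.

3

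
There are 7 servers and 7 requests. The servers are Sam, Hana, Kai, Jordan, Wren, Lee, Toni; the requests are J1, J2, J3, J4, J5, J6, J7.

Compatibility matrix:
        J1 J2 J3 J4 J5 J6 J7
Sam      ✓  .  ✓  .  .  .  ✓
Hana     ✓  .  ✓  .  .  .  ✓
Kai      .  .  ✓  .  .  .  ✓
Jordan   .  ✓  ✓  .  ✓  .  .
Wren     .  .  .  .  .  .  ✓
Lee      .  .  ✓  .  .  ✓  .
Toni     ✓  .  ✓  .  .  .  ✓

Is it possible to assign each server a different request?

No

The set {Sam, Hana, Kai, Wren, Toni} has only 3 neighbours ({J1, J3, J7}), so by Hall's theorem at most 5 of the 7 servers can be matched.
Hence no matching covers every server.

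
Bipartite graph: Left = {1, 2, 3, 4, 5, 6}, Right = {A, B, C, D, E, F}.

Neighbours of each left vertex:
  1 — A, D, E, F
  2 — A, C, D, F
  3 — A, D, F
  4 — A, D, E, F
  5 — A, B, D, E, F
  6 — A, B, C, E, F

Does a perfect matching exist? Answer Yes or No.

One maximum matching: 1–D, 2–C, 3–F, 4–E, 5–B, 6–A.
All 6 left vertices are covered.

Yes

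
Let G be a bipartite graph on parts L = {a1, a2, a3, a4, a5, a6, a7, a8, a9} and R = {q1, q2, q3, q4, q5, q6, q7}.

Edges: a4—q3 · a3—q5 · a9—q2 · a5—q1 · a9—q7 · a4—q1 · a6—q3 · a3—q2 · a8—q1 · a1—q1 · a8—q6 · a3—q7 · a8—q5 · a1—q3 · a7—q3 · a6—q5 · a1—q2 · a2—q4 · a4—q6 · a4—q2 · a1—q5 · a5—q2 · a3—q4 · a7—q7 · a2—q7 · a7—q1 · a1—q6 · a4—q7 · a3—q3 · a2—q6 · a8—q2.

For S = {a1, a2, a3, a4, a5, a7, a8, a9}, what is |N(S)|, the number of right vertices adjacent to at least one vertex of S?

The union of neighbours of {a1, a2, a3, a4, a5, a7, a8, a9} is {q1, q2, q3, q4, q5, q6, q7}, which has 7 elements.
Since |N(S)| = 7 < |S| = 8, Hall's condition fails for this subset.

7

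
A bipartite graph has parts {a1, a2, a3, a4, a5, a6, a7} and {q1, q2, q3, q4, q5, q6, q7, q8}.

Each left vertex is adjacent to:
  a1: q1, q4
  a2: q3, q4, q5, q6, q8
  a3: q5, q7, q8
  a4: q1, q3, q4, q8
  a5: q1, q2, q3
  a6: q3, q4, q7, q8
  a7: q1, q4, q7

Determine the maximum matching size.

One maximum matching: a1→q1, a2→q6, a3→q5, a4→q8, a5→q2, a6→q7, a7→q4.
All 7 left vertices are matched, so no larger matching exists.

7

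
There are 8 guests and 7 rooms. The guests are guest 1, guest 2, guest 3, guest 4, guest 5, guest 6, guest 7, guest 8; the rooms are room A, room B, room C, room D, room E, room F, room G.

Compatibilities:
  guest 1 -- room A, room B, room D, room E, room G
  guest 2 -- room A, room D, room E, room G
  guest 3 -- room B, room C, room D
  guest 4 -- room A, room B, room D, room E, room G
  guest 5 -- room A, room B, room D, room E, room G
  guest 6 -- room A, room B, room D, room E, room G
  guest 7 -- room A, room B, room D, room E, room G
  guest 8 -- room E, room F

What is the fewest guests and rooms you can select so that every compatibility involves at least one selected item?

A maximum matching has 7 edges (e.g. guest 1–room B, guest 2–room G, guest 3–room C, guest 4–room E, guest 5–room A, guest 6–room D, guest 8–room F).
By König's theorem the minimum vertex cover has the same size. One such cover is {guest 3, guest 8, room A, room B, room D, room E, room G}.

7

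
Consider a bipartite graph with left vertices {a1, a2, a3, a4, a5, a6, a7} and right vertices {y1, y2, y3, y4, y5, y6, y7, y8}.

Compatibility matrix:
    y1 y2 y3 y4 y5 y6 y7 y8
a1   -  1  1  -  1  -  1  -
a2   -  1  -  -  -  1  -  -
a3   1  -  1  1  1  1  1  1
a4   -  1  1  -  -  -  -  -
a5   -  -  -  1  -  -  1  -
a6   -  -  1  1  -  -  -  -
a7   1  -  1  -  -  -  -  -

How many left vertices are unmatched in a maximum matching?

0

One maximum matching: a1-y5, a2-y6, a3-y1, a4-y2, a5-y7, a6-y4, a7-y3.
All 7 left vertices are matched, so no larger matching exists.
That matches 7 of the 7, leaving 0 unmatched; no matching can do better.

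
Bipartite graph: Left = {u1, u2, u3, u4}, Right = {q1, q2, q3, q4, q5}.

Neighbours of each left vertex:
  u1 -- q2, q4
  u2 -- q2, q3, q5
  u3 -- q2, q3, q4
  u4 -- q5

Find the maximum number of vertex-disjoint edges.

For example, pair u1→q4, u2→q2, u3→q3, u4→q5.
All 4 left vertices are matched, so no larger matching exists.

4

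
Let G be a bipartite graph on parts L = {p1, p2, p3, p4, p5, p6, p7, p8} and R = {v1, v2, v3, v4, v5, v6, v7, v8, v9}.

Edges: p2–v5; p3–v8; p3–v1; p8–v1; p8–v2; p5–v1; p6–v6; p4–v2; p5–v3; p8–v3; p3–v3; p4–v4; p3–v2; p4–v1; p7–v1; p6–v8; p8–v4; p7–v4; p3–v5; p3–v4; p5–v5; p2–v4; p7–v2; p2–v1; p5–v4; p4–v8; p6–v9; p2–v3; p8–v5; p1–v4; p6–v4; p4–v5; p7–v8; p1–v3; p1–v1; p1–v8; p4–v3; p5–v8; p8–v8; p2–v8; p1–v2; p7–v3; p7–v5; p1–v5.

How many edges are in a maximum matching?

A valid assignment of size 7: p1–v2, p2–v5, p3–v3, p4–v4, p5–v1, p6–v6, p7–v8.
The set {p1, p2, p3, p4, p5, p7, p8} has only 6 neighbours ({v1, v2, v3, v4, v5, v8}), so by Hall's theorem at most 7 of the 8 left vertices can be matched.

7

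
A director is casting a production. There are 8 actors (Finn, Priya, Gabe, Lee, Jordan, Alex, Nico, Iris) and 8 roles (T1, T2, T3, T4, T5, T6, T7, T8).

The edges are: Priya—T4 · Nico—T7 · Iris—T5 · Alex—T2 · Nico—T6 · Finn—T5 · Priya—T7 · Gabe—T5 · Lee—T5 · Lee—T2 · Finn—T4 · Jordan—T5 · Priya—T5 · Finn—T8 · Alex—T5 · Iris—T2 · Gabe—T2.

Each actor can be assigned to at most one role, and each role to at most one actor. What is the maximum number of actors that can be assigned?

5

A valid assignment of size 5: Finn-T8, Priya-T4, Gabe-T2, Lee-T5, Nico-T7.
The set {Gabe, Lee, Jordan, Alex, Iris} has only 2 neighbours ({T2, T5}), so by Hall's theorem at most 5 of the 8 actors can be matched.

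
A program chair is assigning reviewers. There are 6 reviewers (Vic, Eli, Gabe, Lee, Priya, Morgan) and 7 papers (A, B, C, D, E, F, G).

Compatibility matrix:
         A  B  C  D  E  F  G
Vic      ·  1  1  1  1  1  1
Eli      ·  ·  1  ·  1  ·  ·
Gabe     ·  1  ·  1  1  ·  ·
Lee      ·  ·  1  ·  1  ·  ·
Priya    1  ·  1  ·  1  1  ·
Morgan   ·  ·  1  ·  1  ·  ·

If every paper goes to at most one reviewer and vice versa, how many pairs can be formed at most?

A valid assignment of size 5: Vic–G, Eli–C, Gabe–B, Lee–E, Priya–F.
The set {Eli, Lee, Morgan} has only 2 neighbours ({C, E}), so by Hall's theorem at most 5 of the 6 reviewers can be matched.

5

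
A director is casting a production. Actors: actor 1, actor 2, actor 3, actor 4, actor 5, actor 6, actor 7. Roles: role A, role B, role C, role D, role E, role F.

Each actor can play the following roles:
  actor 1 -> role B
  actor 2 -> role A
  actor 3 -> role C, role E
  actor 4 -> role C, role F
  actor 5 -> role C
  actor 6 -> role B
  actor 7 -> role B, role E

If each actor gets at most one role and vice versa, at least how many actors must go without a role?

For example, pair actor 1→role B, actor 2→role A, actor 3→role E, actor 4→role F, actor 5→role C.
The set {actor 1, actor 3, actor 5, actor 6, actor 7} has only 3 neighbours ({role B, role C, role E}), so by Hall's theorem at most 5 of the 7 actors can be matched.
That matches 5 of the 7, leaving 2 unmatched; no matching can do better.

2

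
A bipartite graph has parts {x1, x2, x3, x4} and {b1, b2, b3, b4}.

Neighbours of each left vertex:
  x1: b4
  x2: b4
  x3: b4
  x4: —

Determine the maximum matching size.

1

A valid assignment of size 1: x1-b4.
The set {x1, x2, x3, x4} has only 1 neighbour ({b4}), so by Hall's theorem at most 1 of the 4 left vertices can be matched.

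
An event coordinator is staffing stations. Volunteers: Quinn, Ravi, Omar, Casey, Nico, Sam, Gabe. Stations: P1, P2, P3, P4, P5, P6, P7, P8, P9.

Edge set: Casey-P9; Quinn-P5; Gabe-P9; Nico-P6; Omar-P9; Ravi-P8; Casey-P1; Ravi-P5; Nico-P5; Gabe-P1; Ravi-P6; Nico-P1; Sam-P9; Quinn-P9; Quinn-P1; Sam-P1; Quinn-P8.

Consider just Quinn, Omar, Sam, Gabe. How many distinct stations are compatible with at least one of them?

The union of neighbours of {Quinn, Omar, Sam, Gabe} is {P1, P5, P8, P9}, which has 4 elements.
Since |N(S)| = 4 ≥ |S| = 4, Hall's condition holds for this subset.

4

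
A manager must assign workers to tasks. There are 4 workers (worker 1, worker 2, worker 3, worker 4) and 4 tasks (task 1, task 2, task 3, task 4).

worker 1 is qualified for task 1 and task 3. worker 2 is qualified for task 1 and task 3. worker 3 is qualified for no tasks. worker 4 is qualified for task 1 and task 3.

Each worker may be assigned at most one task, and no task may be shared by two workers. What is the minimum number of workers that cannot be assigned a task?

2

For example, pair worker 1→task 3, worker 2→task 1.
The set {worker 1, worker 2, worker 3, worker 4} has only 2 neighbours ({task 1, task 3}), so by Hall's theorem at most 2 of the 4 workers can be matched.
That matches 2 of the 4, leaving 2 unmatched; no matching can do better.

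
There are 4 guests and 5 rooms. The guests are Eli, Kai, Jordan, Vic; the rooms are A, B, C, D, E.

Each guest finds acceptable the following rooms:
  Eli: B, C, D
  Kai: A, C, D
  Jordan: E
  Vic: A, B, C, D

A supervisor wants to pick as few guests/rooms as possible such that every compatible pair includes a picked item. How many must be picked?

{Eli, Kai, Jordan, Vic} is a vertex cover of size 4: every edge has an endpoint in this set.
No smaller cover exists because Eli–C, Kai–D, Jordan–E, Vic–B is a matching of size 4, and a cover must include an endpoint of each of these disjoint edges (König's theorem).

4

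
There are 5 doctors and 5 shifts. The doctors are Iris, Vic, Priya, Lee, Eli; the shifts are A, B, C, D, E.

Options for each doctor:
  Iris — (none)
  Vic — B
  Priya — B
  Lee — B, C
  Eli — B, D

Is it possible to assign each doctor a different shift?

The set {Iris, Vic, Priya} has only 1 neighbour ({B}), so by Hall's theorem at most 3 of the 5 doctors can be matched.
Hence no matching covers every doctor.

No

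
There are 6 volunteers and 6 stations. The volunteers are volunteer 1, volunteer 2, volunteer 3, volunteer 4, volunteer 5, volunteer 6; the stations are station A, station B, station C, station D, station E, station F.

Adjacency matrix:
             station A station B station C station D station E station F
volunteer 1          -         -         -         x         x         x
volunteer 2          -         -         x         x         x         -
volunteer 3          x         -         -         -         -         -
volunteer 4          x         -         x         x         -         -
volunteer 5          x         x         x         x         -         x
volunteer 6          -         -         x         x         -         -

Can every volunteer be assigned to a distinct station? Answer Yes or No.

Yes

One maximum matching: volunteer 1→station F, volunteer 2→station E, volunteer 3→station A, volunteer 4→station C, volunteer 5→station B, volunteer 6→station D.
Every volunteer is matched, so this is a perfect matching.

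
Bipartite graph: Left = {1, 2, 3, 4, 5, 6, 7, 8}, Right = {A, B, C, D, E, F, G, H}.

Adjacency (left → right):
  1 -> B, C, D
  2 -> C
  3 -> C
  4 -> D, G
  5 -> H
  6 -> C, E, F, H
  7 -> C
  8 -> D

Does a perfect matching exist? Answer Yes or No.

No

The set {2, 3, 7} has only 1 neighbour ({C}), so by Hall's theorem at most 6 of the 8 left vertices can be matched.
Hence no matching covers every left vertex.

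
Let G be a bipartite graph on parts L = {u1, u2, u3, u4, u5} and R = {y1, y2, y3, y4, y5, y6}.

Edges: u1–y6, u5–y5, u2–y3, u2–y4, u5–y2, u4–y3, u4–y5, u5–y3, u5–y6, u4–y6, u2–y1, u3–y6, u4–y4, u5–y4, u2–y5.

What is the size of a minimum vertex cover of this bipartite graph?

4

The 4 edges u1–y6, u2–y1, u4–y3, u5–y4 form a matching, so any vertex cover needs at least 4 vertices (one per matched edge).
Conversely {u2, u4, u5, y6} meets every edge and has exactly 4 vertices, so 4 is optimal.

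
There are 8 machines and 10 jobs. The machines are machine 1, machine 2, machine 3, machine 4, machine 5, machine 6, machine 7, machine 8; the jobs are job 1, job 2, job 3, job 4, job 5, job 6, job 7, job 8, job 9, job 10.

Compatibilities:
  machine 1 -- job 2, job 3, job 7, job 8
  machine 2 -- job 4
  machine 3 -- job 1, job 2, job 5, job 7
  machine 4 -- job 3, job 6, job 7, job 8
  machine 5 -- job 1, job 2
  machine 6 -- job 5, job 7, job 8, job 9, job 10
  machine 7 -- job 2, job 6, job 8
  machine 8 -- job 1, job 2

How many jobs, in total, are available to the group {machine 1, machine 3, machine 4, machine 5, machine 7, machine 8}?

7

The union of neighbours of {machine 1, machine 3, machine 4, machine 5, machine 7, machine 8} is {job 1, job 2, job 3, job 5, job 6, job 7, job 8}, which has 7 elements.
Since |N(S)| = 7 ≥ |S| = 6, Hall's condition holds for this subset.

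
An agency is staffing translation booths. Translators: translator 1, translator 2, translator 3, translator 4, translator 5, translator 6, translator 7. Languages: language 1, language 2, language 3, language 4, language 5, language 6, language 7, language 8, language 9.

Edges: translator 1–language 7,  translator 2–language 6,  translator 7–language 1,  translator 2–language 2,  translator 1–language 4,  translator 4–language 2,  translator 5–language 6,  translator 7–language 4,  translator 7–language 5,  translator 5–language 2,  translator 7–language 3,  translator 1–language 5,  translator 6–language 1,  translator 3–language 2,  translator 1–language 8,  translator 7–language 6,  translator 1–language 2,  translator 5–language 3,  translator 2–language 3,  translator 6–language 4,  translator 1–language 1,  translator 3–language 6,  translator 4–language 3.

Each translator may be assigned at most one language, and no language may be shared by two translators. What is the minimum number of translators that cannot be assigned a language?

For example, pair translator 1-language 8, translator 2-language 3, translator 3-language 6, translator 4-language 2, translator 6-language 1, translator 7-language 4.
The set {translator 2, translator 3, translator 4, translator 5} has only 3 neighbours ({language 2, language 3, language 6}), so by Hall's theorem at most 6 of the 7 translators can be matched.
That matches 6 of the 7, leaving 1 unmatched; no matching can do better.

1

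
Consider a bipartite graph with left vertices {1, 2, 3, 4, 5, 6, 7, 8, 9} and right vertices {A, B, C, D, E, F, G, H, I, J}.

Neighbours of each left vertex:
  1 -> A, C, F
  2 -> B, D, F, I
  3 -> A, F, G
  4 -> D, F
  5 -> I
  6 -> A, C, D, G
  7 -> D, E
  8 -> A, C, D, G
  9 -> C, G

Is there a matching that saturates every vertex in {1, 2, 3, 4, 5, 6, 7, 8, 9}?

The set {1, 3, 4, 6, 8, 9} has only 5 neighbours ({A, C, D, F, G}), so by Hall's theorem at most 8 of the 9 left vertices can be matched.
Hence no matching covers every left vertex.

No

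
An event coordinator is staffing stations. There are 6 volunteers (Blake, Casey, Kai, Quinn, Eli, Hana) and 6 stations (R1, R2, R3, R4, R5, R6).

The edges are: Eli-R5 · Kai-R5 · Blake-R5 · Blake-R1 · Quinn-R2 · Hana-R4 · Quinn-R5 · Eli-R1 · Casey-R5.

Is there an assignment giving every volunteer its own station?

No

The set {Blake, Casey, Kai, Eli} has only 2 neighbours ({R1, R5}), so by Hall's theorem at most 4 of the 6 volunteers can be matched.
Hence no matching covers every volunteer.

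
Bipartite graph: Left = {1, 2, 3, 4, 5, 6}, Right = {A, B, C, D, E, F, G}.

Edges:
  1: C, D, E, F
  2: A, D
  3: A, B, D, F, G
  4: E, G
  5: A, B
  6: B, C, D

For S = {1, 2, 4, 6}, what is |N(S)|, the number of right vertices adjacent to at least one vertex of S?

7

The union of neighbours of {1, 2, 4, 6} is {A, B, C, D, E, F, G}, which has 7 elements.
Since |N(S)| = 7 ≥ |S| = 4, Hall's condition holds for this subset.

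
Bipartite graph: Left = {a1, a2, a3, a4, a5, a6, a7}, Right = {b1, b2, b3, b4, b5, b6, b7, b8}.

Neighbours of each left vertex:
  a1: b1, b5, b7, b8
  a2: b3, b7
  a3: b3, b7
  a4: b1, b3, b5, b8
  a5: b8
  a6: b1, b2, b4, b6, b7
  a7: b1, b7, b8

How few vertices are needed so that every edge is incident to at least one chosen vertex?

6

The 6 edges a1–b1, a2–b7, a3–b3, a4–b5, a5–b8, a6–b6 form a matching, so any vertex cover needs at least 6 vertices (one per matched edge).
Conversely {a6, b1, b3, b5, b7, b8} meets every edge and has exactly 6 vertices, so 6 is optimal.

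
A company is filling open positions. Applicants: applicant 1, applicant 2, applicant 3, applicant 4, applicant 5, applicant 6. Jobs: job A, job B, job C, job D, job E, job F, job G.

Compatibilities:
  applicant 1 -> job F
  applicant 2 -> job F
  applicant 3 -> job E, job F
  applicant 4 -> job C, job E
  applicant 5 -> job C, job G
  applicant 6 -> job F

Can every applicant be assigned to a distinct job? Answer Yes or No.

The set {applicant 1, applicant 2, applicant 6} has only 1 neighbour ({job F}), so by Hall's theorem at most 4 of the 6 applicants can be matched.
Hence no matching covers every applicant.

No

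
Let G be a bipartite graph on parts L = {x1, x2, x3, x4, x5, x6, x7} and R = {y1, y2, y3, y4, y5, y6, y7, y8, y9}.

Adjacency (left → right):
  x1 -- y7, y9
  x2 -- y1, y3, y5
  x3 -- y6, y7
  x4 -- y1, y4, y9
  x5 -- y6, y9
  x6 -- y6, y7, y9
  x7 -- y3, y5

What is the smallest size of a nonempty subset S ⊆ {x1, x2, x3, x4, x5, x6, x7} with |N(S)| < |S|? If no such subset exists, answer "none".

Take S = {x1, x3, x5, x6}. Its neighbourhood is {y6, y7, y9}, so |N(S)| = 3 < |S| = 4.
Every subset of size less than 4 has at least as many neighbours as members, so 4 is the minimum.

4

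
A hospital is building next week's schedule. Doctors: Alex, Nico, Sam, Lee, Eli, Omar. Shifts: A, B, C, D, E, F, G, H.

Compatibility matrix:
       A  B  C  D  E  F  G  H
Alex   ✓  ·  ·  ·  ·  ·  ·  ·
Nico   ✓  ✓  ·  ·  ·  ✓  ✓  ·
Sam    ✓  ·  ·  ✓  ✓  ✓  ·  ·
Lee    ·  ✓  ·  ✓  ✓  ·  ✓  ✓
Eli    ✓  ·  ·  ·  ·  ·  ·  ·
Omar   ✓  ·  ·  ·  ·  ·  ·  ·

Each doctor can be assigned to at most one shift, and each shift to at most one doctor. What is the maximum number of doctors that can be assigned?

4

For example, pair Alex-A, Nico-B, Sam-E, Lee-G.
The set {Alex, Eli, Omar} has only 1 neighbour ({A}), so by Hall's theorem at most 4 of the 6 doctors can be matched.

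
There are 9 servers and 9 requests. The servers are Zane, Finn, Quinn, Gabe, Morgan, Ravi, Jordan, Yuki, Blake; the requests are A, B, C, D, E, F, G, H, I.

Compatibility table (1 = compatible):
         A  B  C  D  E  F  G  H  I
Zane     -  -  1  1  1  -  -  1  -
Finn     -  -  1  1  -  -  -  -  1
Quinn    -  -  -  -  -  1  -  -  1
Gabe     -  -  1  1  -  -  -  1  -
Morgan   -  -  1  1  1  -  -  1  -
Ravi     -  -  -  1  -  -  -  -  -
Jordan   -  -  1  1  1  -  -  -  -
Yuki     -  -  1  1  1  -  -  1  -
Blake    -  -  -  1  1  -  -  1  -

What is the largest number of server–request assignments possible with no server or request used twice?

6

For example, pair Zane–E, Finn–I, Quinn–F, Gabe–C, Morgan–H, Ravi–D.
The set {Zane, Gabe, Morgan, Ravi, Jordan, Yuki, Blake} has only 4 neighbours ({C, D, E, H}), so by Hall's theorem at most 6 of the 9 servers can be matched.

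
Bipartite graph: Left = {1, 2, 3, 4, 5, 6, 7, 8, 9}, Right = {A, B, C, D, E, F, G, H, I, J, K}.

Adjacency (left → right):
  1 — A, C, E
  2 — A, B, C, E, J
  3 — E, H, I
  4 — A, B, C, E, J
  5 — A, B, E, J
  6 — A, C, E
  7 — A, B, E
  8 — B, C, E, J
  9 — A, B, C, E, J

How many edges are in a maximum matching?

6

A valid assignment of size 6: 1–C, 2–A, 3–H, 4–J, 5–B, 6–E.
The set {1, 2, 4, 5, 6, 7, 8, 9} has only 5 neighbours ({A, B, C, E, J}), so by Hall's theorem at most 6 of the 9 left vertices can be matched.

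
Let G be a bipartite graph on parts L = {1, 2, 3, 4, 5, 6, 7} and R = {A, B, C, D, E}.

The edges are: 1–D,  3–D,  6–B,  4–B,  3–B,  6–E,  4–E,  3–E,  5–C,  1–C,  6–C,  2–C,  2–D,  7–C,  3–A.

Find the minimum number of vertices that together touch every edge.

The 5 edges 1–D, 2–C, 3–A, 4–E, 6–B form a matching, so any vertex cover needs at least 5 vertices (one per matched edge).
Conversely {3, 4, 6, C, D} meets every edge and has exactly 5 vertices, so 5 is optimal.

5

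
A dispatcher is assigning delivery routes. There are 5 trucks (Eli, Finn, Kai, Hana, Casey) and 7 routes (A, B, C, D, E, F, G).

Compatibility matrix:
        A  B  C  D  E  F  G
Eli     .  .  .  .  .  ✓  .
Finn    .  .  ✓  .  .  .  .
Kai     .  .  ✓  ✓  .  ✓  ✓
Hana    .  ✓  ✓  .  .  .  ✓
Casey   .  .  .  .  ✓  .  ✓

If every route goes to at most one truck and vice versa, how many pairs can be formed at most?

One maximum matching: Eli–F, Finn–C, Kai–D, Hana–B, Casey–E.
This saturates every truck, so 5 is the maximum.

5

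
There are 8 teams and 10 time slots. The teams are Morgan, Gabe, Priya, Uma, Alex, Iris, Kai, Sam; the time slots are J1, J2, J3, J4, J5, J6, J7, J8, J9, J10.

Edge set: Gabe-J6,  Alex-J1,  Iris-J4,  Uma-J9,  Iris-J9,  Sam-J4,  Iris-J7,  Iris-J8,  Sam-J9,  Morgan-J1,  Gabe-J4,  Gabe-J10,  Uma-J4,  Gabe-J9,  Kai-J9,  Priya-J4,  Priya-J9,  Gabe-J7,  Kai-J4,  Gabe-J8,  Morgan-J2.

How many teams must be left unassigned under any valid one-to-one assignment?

2

A valid assignment of size 6: Morgan–J2, Gabe–J6, Priya–J4, Uma–J9, Alex–J1, Iris–J7.
The set {Priya, Uma, Kai, Sam} has only 2 neighbours ({J4, J9}), so by Hall's theorem at most 6 of the 8 teams can be matched.
That matches 6 of the 8, leaving 2 unmatched; no matching can do better.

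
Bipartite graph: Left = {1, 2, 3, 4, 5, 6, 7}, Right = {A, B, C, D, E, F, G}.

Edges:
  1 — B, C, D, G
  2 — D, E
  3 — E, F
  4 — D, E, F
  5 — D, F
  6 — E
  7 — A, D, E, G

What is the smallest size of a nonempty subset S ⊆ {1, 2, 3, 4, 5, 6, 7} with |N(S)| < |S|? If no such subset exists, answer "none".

Take S = {2, 3, 4, 5}. Its neighbourhood is {D, E, F}, so |N(S)| = 3 < |S| = 4.
Every subset of size less than 4 has at least as many neighbours as members, so 4 is the minimum.

4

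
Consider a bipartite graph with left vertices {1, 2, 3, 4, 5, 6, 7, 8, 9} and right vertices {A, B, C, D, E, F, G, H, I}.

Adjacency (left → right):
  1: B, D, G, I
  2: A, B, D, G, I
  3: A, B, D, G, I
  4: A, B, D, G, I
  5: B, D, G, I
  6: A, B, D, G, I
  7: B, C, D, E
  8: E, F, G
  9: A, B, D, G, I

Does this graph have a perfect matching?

The set {1, 2, 3, 4, 5, 6, 9} has only 5 neighbours ({A, B, D, G, I}), so by Hall's theorem at most 7 of the 9 left vertices can be matched.
Hence no matching covers every left vertex.

No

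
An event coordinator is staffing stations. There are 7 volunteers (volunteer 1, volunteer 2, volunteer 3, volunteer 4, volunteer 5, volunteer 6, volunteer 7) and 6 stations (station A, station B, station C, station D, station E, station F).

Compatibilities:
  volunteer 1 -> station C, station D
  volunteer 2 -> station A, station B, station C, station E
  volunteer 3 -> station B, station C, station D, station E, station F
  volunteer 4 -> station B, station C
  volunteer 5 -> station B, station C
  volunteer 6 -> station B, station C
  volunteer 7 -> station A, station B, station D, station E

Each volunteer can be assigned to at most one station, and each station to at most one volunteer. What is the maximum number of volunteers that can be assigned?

6

One maximum matching: volunteer 1→station D, volunteer 2→station E, volunteer 3→station F, volunteer 4→station C, volunteer 5→station B, volunteer 7→station A.
The set {volunteer 4, volunteer 5, volunteer 6} has only 2 neighbours ({station B, station C}), so by Hall's theorem at most 6 of the 7 volunteers can be matched.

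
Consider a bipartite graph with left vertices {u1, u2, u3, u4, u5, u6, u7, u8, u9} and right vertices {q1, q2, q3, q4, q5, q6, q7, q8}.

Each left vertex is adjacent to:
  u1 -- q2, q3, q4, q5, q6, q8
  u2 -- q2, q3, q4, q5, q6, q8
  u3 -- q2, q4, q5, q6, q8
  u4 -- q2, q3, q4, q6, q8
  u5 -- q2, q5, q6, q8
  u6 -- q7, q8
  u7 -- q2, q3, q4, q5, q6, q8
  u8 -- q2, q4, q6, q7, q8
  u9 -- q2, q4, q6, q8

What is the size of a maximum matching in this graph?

For example, pair u1–q5, u2–q8, u3–q4, u4–q3, u5–q2, u6–q7, u7–q6.
The set {u1, u2, u3, u4, u5, u6, u7, u8, u9} has only 7 neighbours ({q2, q3, q4, q5, q6, q7, q8}), so by Hall's theorem at most 7 of the 9 left vertices can be matched.

7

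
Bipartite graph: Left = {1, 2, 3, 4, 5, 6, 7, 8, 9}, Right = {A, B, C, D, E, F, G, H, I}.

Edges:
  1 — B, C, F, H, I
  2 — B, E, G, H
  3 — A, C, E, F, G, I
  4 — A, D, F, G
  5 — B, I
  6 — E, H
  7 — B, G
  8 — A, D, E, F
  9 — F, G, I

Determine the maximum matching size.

For example, pair 1–H, 2–B, 3–C, 4–A, 5–I, 6–E, 7–G, 8–D, 9–F.
All 9 left vertices are matched, so no larger matching exists.

9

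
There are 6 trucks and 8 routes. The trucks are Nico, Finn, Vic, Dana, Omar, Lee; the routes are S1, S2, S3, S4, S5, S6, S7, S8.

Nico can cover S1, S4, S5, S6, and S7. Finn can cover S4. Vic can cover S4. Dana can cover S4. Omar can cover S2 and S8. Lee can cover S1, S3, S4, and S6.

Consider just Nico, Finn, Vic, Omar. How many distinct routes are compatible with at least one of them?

The union of neighbours of {Nico, Finn, Vic, Omar} is {S1, S2, S4, S5, S6, S7, S8}, which has 7 elements.
Since |N(S)| = 7 ≥ |S| = 4, Hall's condition holds for this subset.

7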